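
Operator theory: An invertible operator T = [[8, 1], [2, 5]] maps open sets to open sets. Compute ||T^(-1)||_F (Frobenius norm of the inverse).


det(T) = 8*5 - 1*2 = 38
T^(-1) = (1/38) * [[5, -1], [-2, 8]] = [[0.1316, -0.0263], [-0.0526, 0.2105]]
||T^(-1)||_F^2 = 0.1316^2 + (-0.0263)^2 + (-0.0526)^2 + 0.2105^2 = 0.0651
||T^(-1)||_F = sqrt(0.0651) = 0.2551

0.2551


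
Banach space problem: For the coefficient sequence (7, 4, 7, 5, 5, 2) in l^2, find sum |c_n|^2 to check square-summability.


sum |c_n|^2 = 7^2 + 4^2 + 7^2 + 5^2 + 5^2 + 2^2
= 49 + 16 + 49 + 25 + 25 + 4
= 168

168


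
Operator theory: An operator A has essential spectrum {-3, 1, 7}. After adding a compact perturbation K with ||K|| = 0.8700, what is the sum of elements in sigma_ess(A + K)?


By Weyl's theorem, the essential spectrum is invariant under compact perturbations.
sigma_ess(A + K) = sigma_ess(A) = {-3, 1, 7}
Sum = -3 + 1 + 7 = 5

5


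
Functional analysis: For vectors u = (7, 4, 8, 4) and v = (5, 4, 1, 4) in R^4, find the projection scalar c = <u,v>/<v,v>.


Computing <u,v> = 7*5 + 4*4 + 8*1 + 4*4 = 75
Computing <v,v> = 5^2 + 4^2 + 1^2 + 4^2 = 58
Projection coefficient = 75/58 = 1.2931

1.2931


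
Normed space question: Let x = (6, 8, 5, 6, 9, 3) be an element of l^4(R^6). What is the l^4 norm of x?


The l^4 norm = (sum |x_i|^4)^(1/4)
Sum of 4th powers = 1296 + 4096 + 625 + 1296 + 6561 + 81 = 13955
||x||_4 = (13955)^(1/4) = 10.8688

10.8688


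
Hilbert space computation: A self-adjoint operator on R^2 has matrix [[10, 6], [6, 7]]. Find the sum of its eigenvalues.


For a self-adjoint (symmetric) matrix, the eigenvalues are real.
The sum of eigenvalues equals the trace of the matrix.
trace = 10 + 7 = 17

17


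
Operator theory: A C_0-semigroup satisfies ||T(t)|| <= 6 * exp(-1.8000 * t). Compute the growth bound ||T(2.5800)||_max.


||T(2.5800)|| <= 6 * exp(-1.8000 * 2.5800)
= 6 * exp(-4.6440)
= 6 * 0.0096
= 0.0577

0.0577


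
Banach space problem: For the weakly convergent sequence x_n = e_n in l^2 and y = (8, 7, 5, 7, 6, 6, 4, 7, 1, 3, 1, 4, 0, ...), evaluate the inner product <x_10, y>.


x_10 = e_10 is the standard basis vector with 1 in position 10.
<x_10, y> = y_10 = 3
As n -> infinity, <x_n, y> -> 0, confirming weak convergence of (x_n) to 0.

3


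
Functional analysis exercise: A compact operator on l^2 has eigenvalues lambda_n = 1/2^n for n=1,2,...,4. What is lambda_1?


The eigenvalue formula gives lambda_1 = 1/2^1
= 1/2
= 0.5000

0.5000


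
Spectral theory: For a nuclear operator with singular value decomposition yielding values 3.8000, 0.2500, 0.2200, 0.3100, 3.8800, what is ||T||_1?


The nuclear norm is the sum of all singular values.
||T||_1 = 3.8000 + 0.2500 + 0.2200 + 0.3100 + 3.8800
= 8.4600

8.4600


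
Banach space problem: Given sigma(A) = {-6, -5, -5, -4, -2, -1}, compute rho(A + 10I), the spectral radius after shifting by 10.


Spectrum of A + 10I = {4, 5, 5, 6, 8, 9}
Spectral radius = max |lambda| over the shifted spectrum
= max(4, 5, 5, 6, 8, 9) = 9

9


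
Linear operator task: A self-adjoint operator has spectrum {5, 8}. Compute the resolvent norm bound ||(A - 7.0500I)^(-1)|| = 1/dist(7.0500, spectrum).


dist(7.0500, {5, 8}) = min(|7.0500 - 5|, |7.0500 - 8|)
= min(2.0500, 0.9500) = 0.9500
Resolvent bound = 1/0.9500 = 1.0526

1.0526


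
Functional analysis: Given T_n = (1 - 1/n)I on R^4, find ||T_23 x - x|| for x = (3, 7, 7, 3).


T_23 x - x = (1 - 1/23)x - x = -x/23
||x|| = sqrt(116) = 10.7703
||T_23 x - x|| = ||x||/23 = 10.7703/23 = 0.4683

0.4683


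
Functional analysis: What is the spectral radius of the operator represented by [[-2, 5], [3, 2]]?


For a 2x2 matrix, eigenvalues satisfy lambda^2 - (trace)*lambda + det = 0
trace = -2 + 2 = 0
det = -2*2 - 5*3 = -19
discriminant = 0^2 - 4*(-19) = 76
spectral radius = max |eigenvalue| = 4.3589

4.3589


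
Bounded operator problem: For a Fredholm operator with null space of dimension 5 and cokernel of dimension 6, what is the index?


The Fredholm index is defined as ind(T) = dim(ker T) - dim(coker T)
= 5 - 6
= -1

-1


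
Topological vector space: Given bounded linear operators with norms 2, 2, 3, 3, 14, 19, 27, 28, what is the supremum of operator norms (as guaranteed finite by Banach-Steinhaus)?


By the Uniform Boundedness Principle, the supremum of norms is finite.
sup_k ||T_k|| = max(2, 2, 3, 3, 14, 19, 27, 28) = 28

28


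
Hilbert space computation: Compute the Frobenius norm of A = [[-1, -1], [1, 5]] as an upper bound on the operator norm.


||A||_F^2 = sum a_ij^2
= (-1)^2 + (-1)^2 + 1^2 + 5^2
= 1 + 1 + 1 + 25 = 28
||A||_F = sqrt(28) = 5.2915

5.2915


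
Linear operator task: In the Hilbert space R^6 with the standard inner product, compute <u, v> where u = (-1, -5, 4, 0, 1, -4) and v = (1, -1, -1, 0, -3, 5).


Computing the standard inner product <u, v> = sum u_i * v_i
= -1*1 + -5*-1 + 4*-1 + 0*0 + 1*-3 + -4*5
= -1 + 5 + -4 + 0 + -3 + -20
= -23

-23


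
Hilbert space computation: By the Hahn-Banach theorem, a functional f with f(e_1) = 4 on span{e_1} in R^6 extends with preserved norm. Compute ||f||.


The norm of f is given by ||f|| = sup_{||x||=1} |f(x)|.
On span{e_1}, ||e_1|| = 1, so ||f|| = |f(e_1)| / ||e_1||
= |4| / 1 = 4.0000

4.0000


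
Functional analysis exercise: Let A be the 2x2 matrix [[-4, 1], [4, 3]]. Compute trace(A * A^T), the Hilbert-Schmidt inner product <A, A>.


trace(A * A^T) = sum of squares of all entries
= (-4)^2 + 1^2 + 4^2 + 3^2
= 16 + 1 + 16 + 9
= 42

42


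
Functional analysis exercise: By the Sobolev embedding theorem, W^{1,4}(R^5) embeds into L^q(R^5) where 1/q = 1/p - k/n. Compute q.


Using the Sobolev embedding formula: 1/q = 1/p - k/n
1/q = 1/4 - 1/5 = 1/20
q = 1/(1/20) = 20

20.0000


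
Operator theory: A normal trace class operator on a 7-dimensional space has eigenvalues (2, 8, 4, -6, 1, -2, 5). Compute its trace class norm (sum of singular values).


For a normal operator, singular values equal |eigenvalues|.
Trace norm = sum |lambda_i| = 2 + 8 + 4 + 6 + 1 + 2 + 5
= 28

28


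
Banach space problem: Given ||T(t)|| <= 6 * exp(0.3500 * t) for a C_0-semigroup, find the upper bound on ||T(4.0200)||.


||T(4.0200)|| <= 6 * exp(0.3500 * 4.0200)
= 6 * exp(1.4070)
= 6 * 4.0837
= 24.5021

24.5021


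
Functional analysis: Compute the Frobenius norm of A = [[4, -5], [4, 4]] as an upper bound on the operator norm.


||A||_F^2 = sum a_ij^2
= 4^2 + (-5)^2 + 4^2 + 4^2
= 16 + 25 + 16 + 16 = 73
||A||_F = sqrt(73) = 8.5440

8.5440


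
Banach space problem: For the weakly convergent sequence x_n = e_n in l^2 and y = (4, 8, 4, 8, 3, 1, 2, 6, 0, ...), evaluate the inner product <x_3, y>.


x_3 = e_3 is the standard basis vector with 1 in position 3.
<x_3, y> = y_3 = 4
As n -> infinity, <x_n, y> -> 0, confirming weak convergence of (x_n) to 0.

4


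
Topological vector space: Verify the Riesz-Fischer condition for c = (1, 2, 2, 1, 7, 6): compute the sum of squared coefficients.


sum |c_n|^2 = 1^2 + 2^2 + 2^2 + 1^2 + 7^2 + 6^2
= 1 + 4 + 4 + 1 + 49 + 36
= 95

95


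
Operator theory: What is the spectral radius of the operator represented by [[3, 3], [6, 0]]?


For a 2x2 matrix, eigenvalues satisfy lambda^2 - (trace)*lambda + det = 0
trace = 3 + 0 = 3
det = 3*0 - 3*6 = -18
discriminant = 3^2 - 4*(-18) = 81
spectral radius = max |eigenvalue| = 6.0000

6.0000


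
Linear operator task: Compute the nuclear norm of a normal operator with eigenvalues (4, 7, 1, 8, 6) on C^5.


For a normal operator, singular values equal |eigenvalues|.
Trace norm = sum |lambda_i| = 4 + 7 + 1 + 8 + 6
= 26

26


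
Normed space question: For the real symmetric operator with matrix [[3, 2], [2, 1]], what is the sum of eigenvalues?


For a self-adjoint (symmetric) matrix, the eigenvalues are real.
The sum of eigenvalues equals the trace of the matrix.
trace = 3 + 1 = 4

4


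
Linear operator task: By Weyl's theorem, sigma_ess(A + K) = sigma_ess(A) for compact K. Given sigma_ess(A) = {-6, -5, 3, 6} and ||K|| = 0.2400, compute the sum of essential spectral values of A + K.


By Weyl's theorem, the essential spectrum is invariant under compact perturbations.
sigma_ess(A + K) = sigma_ess(A) = {-6, -5, 3, 6}
Sum = -6 + -5 + 3 + 6 = -2

-2


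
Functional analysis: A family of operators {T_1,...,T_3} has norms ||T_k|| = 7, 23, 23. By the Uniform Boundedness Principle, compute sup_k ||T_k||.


By the Uniform Boundedness Principle, the supremum of norms is finite.
sup_k ||T_k|| = max(7, 23, 23) = 23

23


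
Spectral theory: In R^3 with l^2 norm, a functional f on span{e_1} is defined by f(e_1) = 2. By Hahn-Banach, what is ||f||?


The norm of f is given by ||f|| = sup_{||x||=1} |f(x)|.
On span{e_1}, ||e_1|| = 1, so ||f|| = |f(e_1)| / ||e_1||
= |2| / 1 = 2.0000

2.0000


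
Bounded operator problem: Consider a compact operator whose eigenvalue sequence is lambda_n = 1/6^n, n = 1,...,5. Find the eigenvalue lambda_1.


The eigenvalue formula gives lambda_1 = 1/6^1
= 1/6
= 0.1667

0.1667


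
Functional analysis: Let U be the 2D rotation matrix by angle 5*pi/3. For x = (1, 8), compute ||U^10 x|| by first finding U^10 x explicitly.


U is a rotation by theta = 5*pi/3
U^10 = rotation by 10*theta = 50*pi/3 = 2*pi/3 (mod 2*pi)
cos(2*pi/3) = -0.5000, sin(2*pi/3) = 0.8660
U^10 x = (-0.5000 * 1 - 0.8660 * 8, 0.8660 * 1 + -0.5000 * 8)
= (-7.4282, -3.1340)
||U^10 x|| = sqrt((-7.4282)^2 + (-3.1340)^2) = sqrt(65.0000) = 8.0623

8.0623


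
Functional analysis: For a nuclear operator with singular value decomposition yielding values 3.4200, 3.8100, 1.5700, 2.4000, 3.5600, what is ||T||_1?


The nuclear norm is the sum of all singular values.
||T||_1 = 3.4200 + 3.8100 + 1.5700 + 2.4000 + 3.5600
= 14.7600

14.7600


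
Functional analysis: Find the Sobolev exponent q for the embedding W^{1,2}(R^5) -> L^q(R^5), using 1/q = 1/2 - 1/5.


Using the Sobolev embedding formula: 1/q = 1/p - k/n
1/q = 1/2 - 1/5 = 3/10
q = 1/(3/10) = 10/3 = 3.3333

3.3333


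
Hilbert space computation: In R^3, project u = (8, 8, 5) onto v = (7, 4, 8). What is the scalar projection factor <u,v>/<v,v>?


Computing <u,v> = 8*7 + 8*4 + 5*8 = 128
Computing <v,v> = 7^2 + 4^2 + 8^2 = 129
Projection coefficient = 128/129 = 0.9922

0.9922


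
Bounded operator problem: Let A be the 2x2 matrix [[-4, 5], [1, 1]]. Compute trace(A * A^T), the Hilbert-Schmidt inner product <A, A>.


trace(A * A^T) = sum of squares of all entries
= (-4)^2 + 5^2 + 1^2 + 1^2
= 16 + 25 + 1 + 1
= 43

43


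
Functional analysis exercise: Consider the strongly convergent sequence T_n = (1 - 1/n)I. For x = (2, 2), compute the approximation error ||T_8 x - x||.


T_8 x - x = (1 - 1/8)x - x = -x/8
||x|| = sqrt(8) = 2.8284
||T_8 x - x|| = ||x||/8 = 2.8284/8 = 0.3536

0.3536


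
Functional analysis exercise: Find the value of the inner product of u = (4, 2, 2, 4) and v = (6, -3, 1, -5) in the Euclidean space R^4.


Computing the standard inner product <u, v> = sum u_i * v_i
= 4*6 + 2*-3 + 2*1 + 4*-5
= 24 + -6 + 2 + -20
= 0

0


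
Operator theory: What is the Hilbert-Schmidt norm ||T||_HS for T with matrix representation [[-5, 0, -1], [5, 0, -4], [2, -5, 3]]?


The Hilbert-Schmidt norm is sqrt(sum of squares of all entries).
Sum of squares = (-5)^2 + 0^2 + (-1)^2 + 5^2 + 0^2 + (-4)^2 + 2^2 + (-5)^2 + 3^2
= 25 + 0 + 1 + 25 + 0 + 16 + 4 + 25 + 9 = 105
||T||_HS = sqrt(105) = 10.2470

10.2470


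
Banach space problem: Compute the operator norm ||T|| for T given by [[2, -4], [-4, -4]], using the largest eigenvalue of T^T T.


A^T A = [[20, 8], [8, 32]]
trace(A^T A) = 52, det(A^T A) = 576
discriminant = 52^2 - 4*576 = 400
Largest eigenvalue of A^T A = (trace + sqrt(disc))/2 = 36.0000
||T|| = sqrt(36.0000) = 6.0000

6.0000


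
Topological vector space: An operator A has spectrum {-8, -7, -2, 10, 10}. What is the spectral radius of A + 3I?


Spectrum of A + 3I = {-5, -4, 1, 13, 13}
Spectral radius = max |lambda| over the shifted spectrum
= max(5, 4, 1, 13, 13) = 13

13


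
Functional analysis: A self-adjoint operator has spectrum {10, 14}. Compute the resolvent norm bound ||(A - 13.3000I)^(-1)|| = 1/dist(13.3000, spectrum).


dist(13.3000, {10, 14}) = min(|13.3000 - 10|, |13.3000 - 14|)
= min(3.3000, 0.7000) = 0.7000
Resolvent bound = 1/0.7000 = 1.4286

1.4286


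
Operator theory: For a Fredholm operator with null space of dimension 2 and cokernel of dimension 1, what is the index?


The Fredholm index is defined as ind(T) = dim(ker T) - dim(coker T)
= 2 - 1
= 1

1


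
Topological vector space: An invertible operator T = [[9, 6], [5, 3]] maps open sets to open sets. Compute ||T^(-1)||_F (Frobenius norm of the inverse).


det(T) = 9*3 - 6*5 = -3
T^(-1) = (1/-3) * [[3, -6], [-5, 9]] = [[-1.0000, 2.0000], [1.6667, -3.0000]]
||T^(-1)||_F^2 = (-1.0000)^2 + 2.0000^2 + 1.6667^2 + (-3.0000)^2 = 16.7778
||T^(-1)||_F = sqrt(16.7778) = 4.0961

4.0961


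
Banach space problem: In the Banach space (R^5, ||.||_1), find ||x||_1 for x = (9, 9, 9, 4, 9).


The l^1 norm equals the sum of absolute values of all components.
||x||_1 = 9 + 9 + 9 + 4 + 9
= 40

40.0000


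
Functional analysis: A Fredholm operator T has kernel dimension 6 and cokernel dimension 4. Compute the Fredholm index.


The Fredholm index is defined as ind(T) = dim(ker T) - dim(coker T)
= 6 - 4
= 2

2


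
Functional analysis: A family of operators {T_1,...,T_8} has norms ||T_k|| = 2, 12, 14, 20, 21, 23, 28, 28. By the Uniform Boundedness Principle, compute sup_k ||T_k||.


By the Uniform Boundedness Principle, the supremum of norms is finite.
sup_k ||T_k|| = max(2, 12, 14, 20, 21, 23, 28, 28) = 28

28


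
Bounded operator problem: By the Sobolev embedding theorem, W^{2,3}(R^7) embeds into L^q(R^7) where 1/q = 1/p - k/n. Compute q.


Using the Sobolev embedding formula: 1/q = 1/p - k/n
1/q = 1/3 - 2/7 = 1/21
q = 1/(1/21) = 21

21.0000


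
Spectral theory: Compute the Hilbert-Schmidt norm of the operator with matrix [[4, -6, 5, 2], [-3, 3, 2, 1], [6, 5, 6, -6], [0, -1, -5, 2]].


The Hilbert-Schmidt norm is sqrt(sum of squares of all entries).
Sum of squares = 4^2 + (-6)^2 + 5^2 + 2^2 + (-3)^2 + 3^2 + 2^2 + 1^2 + 6^2 + 5^2 + 6^2 + (-6)^2 + 0^2 + (-1)^2 + (-5)^2 + 2^2
= 16 + 36 + 25 + 4 + 9 + 9 + 4 + 1 + 36 + 25 + 36 + 36 + 0 + 1 + 25 + 4 = 267
||T||_HS = sqrt(267) = 16.3401

16.3401


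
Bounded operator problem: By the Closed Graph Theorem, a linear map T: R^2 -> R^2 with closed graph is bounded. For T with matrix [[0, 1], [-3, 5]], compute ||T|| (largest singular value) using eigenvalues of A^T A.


A^T A = [[9, -15], [-15, 26]]
trace(A^T A) = 35, det(A^T A) = 9
discriminant = 35^2 - 4*9 = 1189
Largest eigenvalue of A^T A = (trace + sqrt(disc))/2 = 34.7409
||T|| = sqrt(34.7409) = 5.8941

5.8941


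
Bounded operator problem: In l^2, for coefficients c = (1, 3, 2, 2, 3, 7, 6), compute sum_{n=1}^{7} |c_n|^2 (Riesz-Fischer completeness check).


sum |c_n|^2 = 1^2 + 3^2 + 2^2 + 2^2 + 3^2 + 7^2 + 6^2
= 1 + 9 + 4 + 4 + 9 + 49 + 36
= 112

112


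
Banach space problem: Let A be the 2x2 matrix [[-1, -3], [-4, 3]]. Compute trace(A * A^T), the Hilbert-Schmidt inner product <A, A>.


trace(A * A^T) = sum of squares of all entries
= (-1)^2 + (-3)^2 + (-4)^2 + 3^2
= 1 + 9 + 16 + 9
= 35

35


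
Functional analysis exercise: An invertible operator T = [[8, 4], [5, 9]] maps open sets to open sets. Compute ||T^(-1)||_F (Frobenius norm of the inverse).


det(T) = 8*9 - 4*5 = 52
T^(-1) = (1/52) * [[9, -4], [-5, 8]] = [[0.1731, -0.0769], [-0.0962, 0.1538]]
||T^(-1)||_F^2 = 0.1731^2 + (-0.0769)^2 + (-0.0962)^2 + 0.1538^2 = 0.0688
||T^(-1)||_F = sqrt(0.0688) = 0.2623

0.2623


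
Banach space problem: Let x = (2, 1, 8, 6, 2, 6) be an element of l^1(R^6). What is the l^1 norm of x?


The l^1 norm equals the sum of absolute values of all components.
||x||_1 = 2 + 1 + 8 + 6 + 2 + 6
= 25

25.0000


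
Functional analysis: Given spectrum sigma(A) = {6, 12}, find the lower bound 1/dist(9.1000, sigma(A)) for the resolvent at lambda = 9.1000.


dist(9.1000, {6, 12}) = min(|9.1000 - 6|, |9.1000 - 12|)
= min(3.1000, 2.9000) = 2.9000
Resolvent bound = 1/2.9000 = 0.3448

0.3448


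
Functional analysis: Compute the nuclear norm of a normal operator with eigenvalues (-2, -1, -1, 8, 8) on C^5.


For a normal operator, singular values equal |eigenvalues|.
Trace norm = sum |lambda_i| = 2 + 1 + 1 + 8 + 8
= 20

20


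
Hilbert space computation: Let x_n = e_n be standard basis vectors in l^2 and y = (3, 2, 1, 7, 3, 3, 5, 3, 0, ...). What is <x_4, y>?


x_4 = e_4 is the standard basis vector with 1 in position 4.
<x_4, y> = y_4 = 7
As n -> infinity, <x_n, y> -> 0, confirming weak convergence of (x_n) to 0.

7


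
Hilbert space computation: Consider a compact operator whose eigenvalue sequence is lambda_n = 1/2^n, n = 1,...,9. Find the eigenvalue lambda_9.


The eigenvalue formula gives lambda_9 = 1/2^9
= 1/512
= 0.0020

0.0020


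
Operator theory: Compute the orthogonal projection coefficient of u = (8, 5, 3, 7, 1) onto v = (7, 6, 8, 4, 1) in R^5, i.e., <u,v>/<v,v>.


Computing <u,v> = 8*7 + 5*6 + 3*8 + 7*4 + 1*1 = 139
Computing <v,v> = 7^2 + 6^2 + 8^2 + 4^2 + 1^2 = 166
Projection coefficient = 139/166 = 0.8373

0.8373


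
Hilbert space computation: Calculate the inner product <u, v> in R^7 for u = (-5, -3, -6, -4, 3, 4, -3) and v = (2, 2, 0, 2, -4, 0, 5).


Computing the standard inner product <u, v> = sum u_i * v_i
= -5*2 + -3*2 + -6*0 + -4*2 + 3*-4 + 4*0 + -3*5
= -10 + -6 + 0 + -8 + -12 + 0 + -15
= -51

-51


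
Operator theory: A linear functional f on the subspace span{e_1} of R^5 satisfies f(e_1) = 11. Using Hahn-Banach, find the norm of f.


The norm of f is given by ||f|| = sup_{||x||=1} |f(x)|.
On span{e_1}, ||e_1|| = 1, so ||f|| = |f(e_1)| / ||e_1||
= |11| / 1 = 11.0000

11.0000


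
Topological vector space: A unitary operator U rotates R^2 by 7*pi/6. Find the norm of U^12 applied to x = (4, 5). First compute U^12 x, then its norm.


U is a rotation by theta = 7*pi/6
U^12 = rotation by 12*theta = 84*pi/6 = 0*pi/6 (mod 2*pi)
cos(0*pi/6) = 1.0000, sin(0*pi/6) = 0.0000
U^12 x = (1.0000 * 4 - 0.0000 * 5, 0.0000 * 4 + 1.0000 * 5)
= (4.0000, 5.0000)
||U^12 x|| = sqrt(4.0000^2 + 5.0000^2) = sqrt(41.0000) = 6.4031

6.4031


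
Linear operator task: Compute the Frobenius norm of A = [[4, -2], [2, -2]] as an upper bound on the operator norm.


||A||_F^2 = sum a_ij^2
= 4^2 + (-2)^2 + 2^2 + (-2)^2
= 16 + 4 + 4 + 4 = 28
||A||_F = sqrt(28) = 5.2915

5.2915


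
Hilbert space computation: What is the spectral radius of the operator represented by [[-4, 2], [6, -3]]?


For a 2x2 matrix, eigenvalues satisfy lambda^2 - (trace)*lambda + det = 0
trace = -4 + -3 = -7
det = -4*-3 - 2*6 = 0
discriminant = (-7)^2 - 4*(0) = 49
spectral radius = max |eigenvalue| = 7.0000

7.0000


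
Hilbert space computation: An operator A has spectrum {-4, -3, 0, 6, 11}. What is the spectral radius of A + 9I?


Spectrum of A + 9I = {5, 6, 9, 15, 20}
Spectral radius = max |lambda| over the shifted spectrum
= max(5, 6, 9, 15, 20) = 20

20


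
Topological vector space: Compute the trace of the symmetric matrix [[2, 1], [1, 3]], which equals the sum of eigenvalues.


For a self-adjoint (symmetric) matrix, the eigenvalues are real.
The sum of eigenvalues equals the trace of the matrix.
trace = 2 + 3 = 5

5


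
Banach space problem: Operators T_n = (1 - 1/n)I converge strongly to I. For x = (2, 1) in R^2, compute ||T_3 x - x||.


T_3 x - x = (1 - 1/3)x - x = -x/3
||x|| = sqrt(5) = 2.2361
||T_3 x - x|| = ||x||/3 = 2.2361/3 = 0.7454

0.7454


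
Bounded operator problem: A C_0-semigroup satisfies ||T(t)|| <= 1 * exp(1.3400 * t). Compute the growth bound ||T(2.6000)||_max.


||T(2.6000)|| <= 1 * exp(1.3400 * 2.6000)
= 1 * exp(3.4840)
= 1 * 32.5898
= 32.5898

32.5898


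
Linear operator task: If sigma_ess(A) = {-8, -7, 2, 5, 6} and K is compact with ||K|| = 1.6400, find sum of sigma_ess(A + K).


By Weyl's theorem, the essential spectrum is invariant under compact perturbations.
sigma_ess(A + K) = sigma_ess(A) = {-8, -7, 2, 5, 6}
Sum = -8 + -7 + 2 + 5 + 6 = -2

-2


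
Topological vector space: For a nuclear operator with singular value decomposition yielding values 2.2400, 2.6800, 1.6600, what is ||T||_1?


The nuclear norm is the sum of all singular values.
||T||_1 = 2.2400 + 2.6800 + 1.6600
= 6.5800

6.5800


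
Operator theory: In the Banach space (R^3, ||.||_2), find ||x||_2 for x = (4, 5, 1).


The l^2 norm = (sum |x_i|^2)^(1/2)
Sum of 2th powers = 16 + 25 + 1 = 42
||x||_2 = (42)^(1/2) = 6.4807

6.4807


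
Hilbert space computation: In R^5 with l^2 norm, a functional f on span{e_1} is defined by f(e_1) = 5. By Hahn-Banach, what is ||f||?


The norm of f is given by ||f|| = sup_{||x||=1} |f(x)|.
On span{e_1}, ||e_1|| = 1, so ||f|| = |f(e_1)| / ||e_1||
= |5| / 1 = 5.0000

5.0000


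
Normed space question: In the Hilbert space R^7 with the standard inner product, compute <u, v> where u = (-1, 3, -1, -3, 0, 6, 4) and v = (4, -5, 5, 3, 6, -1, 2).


Computing the standard inner product <u, v> = sum u_i * v_i
= -1*4 + 3*-5 + -1*5 + -3*3 + 0*6 + 6*-1 + 4*2
= -4 + -15 + -5 + -9 + 0 + -6 + 8
= -31

-31


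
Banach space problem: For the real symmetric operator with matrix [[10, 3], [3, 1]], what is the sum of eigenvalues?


For a self-adjoint (symmetric) matrix, the eigenvalues are real.
The sum of eigenvalues equals the trace of the matrix.
trace = 10 + 1 = 11

11


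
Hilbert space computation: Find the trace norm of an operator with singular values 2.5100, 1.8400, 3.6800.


The nuclear norm is the sum of all singular values.
||T||_1 = 2.5100 + 1.8400 + 3.6800
= 8.0300

8.0300


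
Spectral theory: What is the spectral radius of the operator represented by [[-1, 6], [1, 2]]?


For a 2x2 matrix, eigenvalues satisfy lambda^2 - (trace)*lambda + det = 0
trace = -1 + 2 = 1
det = -1*2 - 6*1 = -8
discriminant = 1^2 - 4*(-8) = 33
spectral radius = max |eigenvalue| = 3.3723

3.3723


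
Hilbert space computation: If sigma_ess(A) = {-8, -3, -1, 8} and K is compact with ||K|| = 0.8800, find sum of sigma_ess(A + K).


By Weyl's theorem, the essential spectrum is invariant under compact perturbations.
sigma_ess(A + K) = sigma_ess(A) = {-8, -3, -1, 8}
Sum = -8 + -3 + -1 + 8 = -4

-4


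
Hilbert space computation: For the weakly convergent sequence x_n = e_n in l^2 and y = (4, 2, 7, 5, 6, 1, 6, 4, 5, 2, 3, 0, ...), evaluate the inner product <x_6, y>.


x_6 = e_6 is the standard basis vector with 1 in position 6.
<x_6, y> = y_6 = 1
As n -> infinity, <x_n, y> -> 0, confirming weak convergence of (x_n) to 0.

1


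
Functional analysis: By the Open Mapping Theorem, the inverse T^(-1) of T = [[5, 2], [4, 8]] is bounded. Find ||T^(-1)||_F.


det(T) = 5*8 - 2*4 = 32
T^(-1) = (1/32) * [[8, -2], [-4, 5]] = [[0.2500, -0.0625], [-0.1250, 0.1562]]
||T^(-1)||_F^2 = 0.2500^2 + (-0.0625)^2 + (-0.1250)^2 + 0.1562^2 = 0.1064
||T^(-1)||_F = sqrt(0.1064) = 0.3263

0.3263


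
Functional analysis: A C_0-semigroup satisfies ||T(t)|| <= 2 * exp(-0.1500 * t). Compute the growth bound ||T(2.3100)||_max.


||T(2.3100)|| <= 2 * exp(-0.1500 * 2.3100)
= 2 * exp(-0.3465)
= 2 * 0.7072
= 1.4143

1.4143


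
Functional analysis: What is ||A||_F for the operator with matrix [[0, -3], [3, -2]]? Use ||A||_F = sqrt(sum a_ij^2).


||A||_F^2 = sum a_ij^2
= 0^2 + (-3)^2 + 3^2 + (-2)^2
= 0 + 9 + 9 + 4 = 22
||A||_F = sqrt(22) = 4.6904

4.6904


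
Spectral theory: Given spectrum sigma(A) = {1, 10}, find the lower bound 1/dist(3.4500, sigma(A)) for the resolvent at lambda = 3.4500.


dist(3.4500, {1, 10}) = min(|3.4500 - 1|, |3.4500 - 10|)
= min(2.4500, 6.5500) = 2.4500
Resolvent bound = 1/2.4500 = 0.4082

0.4082


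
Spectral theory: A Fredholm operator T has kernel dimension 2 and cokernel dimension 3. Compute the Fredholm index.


The Fredholm index is defined as ind(T) = dim(ker T) - dim(coker T)
= 2 - 3
= -1

-1


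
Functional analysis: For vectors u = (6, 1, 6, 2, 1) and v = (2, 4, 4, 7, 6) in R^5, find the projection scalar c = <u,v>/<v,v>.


Computing <u,v> = 6*2 + 1*4 + 6*4 + 2*7 + 1*6 = 60
Computing <v,v> = 2^2 + 4^2 + 4^2 + 7^2 + 6^2 = 121
Projection coefficient = 60/121 = 0.4959

0.4959


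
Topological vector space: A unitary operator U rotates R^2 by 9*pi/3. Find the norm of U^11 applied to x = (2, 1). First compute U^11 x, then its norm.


U is a rotation by theta = 9*pi/3
U^11 = rotation by 11*theta = 99*pi/3 = 3*pi/3 (mod 2*pi)
cos(3*pi/3) = -1.0000, sin(3*pi/3) = 0.0000
U^11 x = (-1.0000 * 2 - 0.0000 * 1, 0.0000 * 2 + -1.0000 * 1)
= (-2.0000, -1.0000)
||U^11 x|| = sqrt((-2.0000)^2 + (-1.0000)^2) = sqrt(5.0000) = 2.2361

2.2361


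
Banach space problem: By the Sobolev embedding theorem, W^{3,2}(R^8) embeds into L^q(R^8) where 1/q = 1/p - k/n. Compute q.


Using the Sobolev embedding formula: 1/q = 1/p - k/n
1/q = 1/2 - 3/8 = 1/8
q = 1/(1/8) = 8

8.0000


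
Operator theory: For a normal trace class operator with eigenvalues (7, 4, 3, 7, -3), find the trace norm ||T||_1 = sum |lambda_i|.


For a normal operator, singular values equal |eigenvalues|.
Trace norm = sum |lambda_i| = 7 + 4 + 3 + 7 + 3
= 24

24


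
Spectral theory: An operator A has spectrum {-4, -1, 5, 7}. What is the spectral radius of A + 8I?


Spectrum of A + 8I = {4, 7, 13, 15}
Spectral radius = max |lambda| over the shifted spectrum
= max(4, 7, 13, 15) = 15

15


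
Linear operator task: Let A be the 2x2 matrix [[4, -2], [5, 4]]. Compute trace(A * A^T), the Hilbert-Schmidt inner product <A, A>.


trace(A * A^T) = sum of squares of all entries
= 4^2 + (-2)^2 + 5^2 + 4^2
= 16 + 4 + 25 + 16
= 61

61


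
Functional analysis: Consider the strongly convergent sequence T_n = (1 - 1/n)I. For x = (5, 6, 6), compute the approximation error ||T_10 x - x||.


T_10 x - x = (1 - 1/10)x - x = -x/10
||x|| = sqrt(97) = 9.8489
||T_10 x - x|| = ||x||/10 = 9.8489/10 = 0.9849

0.9849


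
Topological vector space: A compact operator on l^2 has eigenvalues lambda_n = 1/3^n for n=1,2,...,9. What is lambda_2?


The eigenvalue formula gives lambda_2 = 1/3^2
= 1/9
= 0.1111

0.1111


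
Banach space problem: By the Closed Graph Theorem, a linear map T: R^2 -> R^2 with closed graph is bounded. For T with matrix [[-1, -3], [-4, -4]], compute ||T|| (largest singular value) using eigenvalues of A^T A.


A^T A = [[17, 19], [19, 25]]
trace(A^T A) = 42, det(A^T A) = 64
discriminant = 42^2 - 4*64 = 1508
Largest eigenvalue of A^T A = (trace + sqrt(disc))/2 = 40.4165
||T|| = sqrt(40.4165) = 6.3574

6.3574


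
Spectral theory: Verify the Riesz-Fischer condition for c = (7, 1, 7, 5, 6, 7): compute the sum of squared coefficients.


sum |c_n|^2 = 7^2 + 1^2 + 7^2 + 5^2 + 6^2 + 7^2
= 49 + 1 + 49 + 25 + 36 + 49
= 209

209


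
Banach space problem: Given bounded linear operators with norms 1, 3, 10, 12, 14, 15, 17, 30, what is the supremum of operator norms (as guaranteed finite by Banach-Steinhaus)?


By the Uniform Boundedness Principle, the supremum of norms is finite.
sup_k ||T_k|| = max(1, 3, 10, 12, 14, 15, 17, 30) = 30

30


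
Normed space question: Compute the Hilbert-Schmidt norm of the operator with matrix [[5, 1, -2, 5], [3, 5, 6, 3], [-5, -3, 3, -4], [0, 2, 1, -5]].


The Hilbert-Schmidt norm is sqrt(sum of squares of all entries).
Sum of squares = 5^2 + 1^2 + (-2)^2 + 5^2 + 3^2 + 5^2 + 6^2 + 3^2 + (-5)^2 + (-3)^2 + 3^2 + (-4)^2 + 0^2 + 2^2 + 1^2 + (-5)^2
= 25 + 1 + 4 + 25 + 9 + 25 + 36 + 9 + 25 + 9 + 9 + 16 + 0 + 4 + 1 + 25 = 223
||T||_HS = sqrt(223) = 14.9332

14.9332


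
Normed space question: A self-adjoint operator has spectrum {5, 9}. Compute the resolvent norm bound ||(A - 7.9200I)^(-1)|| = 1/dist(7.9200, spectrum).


dist(7.9200, {5, 9}) = min(|7.9200 - 5|, |7.9200 - 9|)
= min(2.9200, 1.0800) = 1.0800
Resolvent bound = 1/1.0800 = 0.9259

0.9259


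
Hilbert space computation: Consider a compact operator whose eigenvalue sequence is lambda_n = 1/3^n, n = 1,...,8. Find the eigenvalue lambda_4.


The eigenvalue formula gives lambda_4 = 1/3^4
= 1/81
= 0.0123

0.0123


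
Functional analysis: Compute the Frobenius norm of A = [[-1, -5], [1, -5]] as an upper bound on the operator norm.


||A||_F^2 = sum a_ij^2
= (-1)^2 + (-5)^2 + 1^2 + (-5)^2
= 1 + 25 + 1 + 25 = 52
||A||_F = sqrt(52) = 7.2111

7.2111


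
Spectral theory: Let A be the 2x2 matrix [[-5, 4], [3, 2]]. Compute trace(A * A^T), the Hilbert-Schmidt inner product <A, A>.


trace(A * A^T) = sum of squares of all entries
= (-5)^2 + 4^2 + 3^2 + 2^2
= 25 + 16 + 9 + 4
= 54

54


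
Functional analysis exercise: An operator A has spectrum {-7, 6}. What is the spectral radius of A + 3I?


Spectrum of A + 3I = {-4, 9}
Spectral radius = max |lambda| over the shifted spectrum
= max(4, 9) = 9

9


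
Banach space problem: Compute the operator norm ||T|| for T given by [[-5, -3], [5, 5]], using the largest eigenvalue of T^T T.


A^T A = [[50, 40], [40, 34]]
trace(A^T A) = 84, det(A^T A) = 100
discriminant = 84^2 - 4*100 = 6656
Largest eigenvalue of A^T A = (trace + sqrt(disc))/2 = 82.7922
||T|| = sqrt(82.7922) = 9.0990

9.0990


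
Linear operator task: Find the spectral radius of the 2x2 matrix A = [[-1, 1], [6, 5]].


For a 2x2 matrix, eigenvalues satisfy lambda^2 - (trace)*lambda + det = 0
trace = -1 + 5 = 4
det = -1*5 - 1*6 = -11
discriminant = 4^2 - 4*(-11) = 60
spectral radius = max |eigenvalue| = 5.8730

5.8730


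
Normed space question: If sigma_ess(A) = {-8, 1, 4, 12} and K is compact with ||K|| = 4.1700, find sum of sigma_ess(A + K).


By Weyl's theorem, the essential spectrum is invariant under compact perturbations.
sigma_ess(A + K) = sigma_ess(A) = {-8, 1, 4, 12}
Sum = -8 + 1 + 4 + 12 = 9

9


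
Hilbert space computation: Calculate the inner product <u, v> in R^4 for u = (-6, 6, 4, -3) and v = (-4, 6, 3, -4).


Computing the standard inner product <u, v> = sum u_i * v_i
= -6*-4 + 6*6 + 4*3 + -3*-4
= 24 + 36 + 12 + 12
= 84

84


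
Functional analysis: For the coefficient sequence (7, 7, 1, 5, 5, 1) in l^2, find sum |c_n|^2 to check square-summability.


sum |c_n|^2 = 7^2 + 7^2 + 1^2 + 5^2 + 5^2 + 1^2
= 49 + 49 + 1 + 25 + 25 + 1
= 150

150


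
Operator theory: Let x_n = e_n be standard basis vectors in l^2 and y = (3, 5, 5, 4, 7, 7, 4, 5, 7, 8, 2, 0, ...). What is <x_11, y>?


x_11 = e_11 is the standard basis vector with 1 in position 11.
<x_11, y> = y_11 = 2
As n -> infinity, <x_n, y> -> 0, confirming weak convergence of (x_n) to 0.

2


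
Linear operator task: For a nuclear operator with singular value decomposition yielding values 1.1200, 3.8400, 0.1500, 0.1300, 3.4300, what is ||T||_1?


The nuclear norm is the sum of all singular values.
||T||_1 = 1.1200 + 3.8400 + 0.1500 + 0.1300 + 3.4300
= 8.6700

8.6700


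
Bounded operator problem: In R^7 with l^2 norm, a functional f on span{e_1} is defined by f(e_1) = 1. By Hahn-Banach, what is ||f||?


The norm of f is given by ||f|| = sup_{||x||=1} |f(x)|.
On span{e_1}, ||e_1|| = 1, so ||f|| = |f(e_1)| / ||e_1||
= |1| / 1 = 1.0000

1.0000


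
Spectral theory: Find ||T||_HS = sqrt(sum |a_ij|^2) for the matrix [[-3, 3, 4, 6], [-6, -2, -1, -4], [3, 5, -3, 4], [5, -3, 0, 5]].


The Hilbert-Schmidt norm is sqrt(sum of squares of all entries).
Sum of squares = (-3)^2 + 3^2 + 4^2 + 6^2 + (-6)^2 + (-2)^2 + (-1)^2 + (-4)^2 + 3^2 + 5^2 + (-3)^2 + 4^2 + 5^2 + (-3)^2 + 0^2 + 5^2
= 9 + 9 + 16 + 36 + 36 + 4 + 1 + 16 + 9 + 25 + 9 + 16 + 25 + 9 + 0 + 25 = 245
||T||_HS = sqrt(245) = 15.6525

15.6525


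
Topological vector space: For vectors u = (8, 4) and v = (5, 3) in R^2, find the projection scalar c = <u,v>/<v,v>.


Computing <u,v> = 8*5 + 4*3 = 52
Computing <v,v> = 5^2 + 3^2 = 34
Projection coefficient = 52/34 = 1.5294

1.5294


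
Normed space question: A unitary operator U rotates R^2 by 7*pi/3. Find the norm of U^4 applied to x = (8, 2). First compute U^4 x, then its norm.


U is a rotation by theta = 7*pi/3
U^4 = rotation by 4*theta = 28*pi/3 = 4*pi/3 (mod 2*pi)
cos(4*pi/3) = -0.5000, sin(4*pi/3) = -0.8660
U^4 x = (-0.5000 * 8 - -0.8660 * 2, -0.8660 * 8 + -0.5000 * 2)
= (-2.2679, -7.9282)
||U^4 x|| = sqrt((-2.2679)^2 + (-7.9282)^2) = sqrt(68.0000) = 8.2462

8.2462


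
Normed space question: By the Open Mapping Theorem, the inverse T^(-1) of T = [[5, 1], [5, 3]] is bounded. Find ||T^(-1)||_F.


det(T) = 5*3 - 1*5 = 10
T^(-1) = (1/10) * [[3, -1], [-5, 5]] = [[0.3000, -0.1000], [-0.5000, 0.5000]]
||T^(-1)||_F^2 = 0.3000^2 + (-0.1000)^2 + (-0.5000)^2 + 0.5000^2 = 0.6000
||T^(-1)||_F = sqrt(0.6000) = 0.7746

0.7746


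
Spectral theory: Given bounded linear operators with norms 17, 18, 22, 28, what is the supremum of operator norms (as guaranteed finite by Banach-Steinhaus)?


By the Uniform Boundedness Principle, the supremum of norms is finite.
sup_k ||T_k|| = max(17, 18, 22, 28) = 28

28


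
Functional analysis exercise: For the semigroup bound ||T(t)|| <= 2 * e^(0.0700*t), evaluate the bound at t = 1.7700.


||T(1.7700)|| <= 2 * exp(0.0700 * 1.7700)
= 2 * exp(0.1239)
= 2 * 1.1319
= 2.2638

2.2638


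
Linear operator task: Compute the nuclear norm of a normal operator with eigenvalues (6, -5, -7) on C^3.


For a normal operator, singular values equal |eigenvalues|.
Trace norm = sum |lambda_i| = 6 + 5 + 7
= 18

18


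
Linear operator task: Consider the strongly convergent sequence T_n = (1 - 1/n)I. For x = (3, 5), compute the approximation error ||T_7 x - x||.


T_7 x - x = (1 - 1/7)x - x = -x/7
||x|| = sqrt(34) = 5.8310
||T_7 x - x|| = ||x||/7 = 5.8310/7 = 0.8330

0.8330


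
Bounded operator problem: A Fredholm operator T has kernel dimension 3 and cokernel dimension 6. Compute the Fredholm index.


The Fredholm index is defined as ind(T) = dim(ker T) - dim(coker T)
= 3 - 6
= -3

-3


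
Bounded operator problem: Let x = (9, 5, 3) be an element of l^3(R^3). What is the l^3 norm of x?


The l^3 norm = (sum |x_i|^3)^(1/3)
Sum of 3th powers = 729 + 125 + 27 = 881
||x||_3 = (881)^(1/3) = 9.5865

9.5865


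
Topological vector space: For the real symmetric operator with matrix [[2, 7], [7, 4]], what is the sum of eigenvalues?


For a self-adjoint (symmetric) matrix, the eigenvalues are real.
The sum of eigenvalues equals the trace of the matrix.
trace = 2 + 4 = 6

6


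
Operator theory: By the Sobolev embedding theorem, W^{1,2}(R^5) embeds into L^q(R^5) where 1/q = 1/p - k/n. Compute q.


Using the Sobolev embedding formula: 1/q = 1/p - k/n
1/q = 1/2 - 1/5 = 3/10
q = 1/(3/10) = 10/3 = 3.3333

3.3333


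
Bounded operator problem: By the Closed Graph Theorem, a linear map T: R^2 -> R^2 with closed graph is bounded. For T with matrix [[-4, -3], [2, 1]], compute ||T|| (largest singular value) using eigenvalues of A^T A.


A^T A = [[20, 14], [14, 10]]
trace(A^T A) = 30, det(A^T A) = 4
discriminant = 30^2 - 4*4 = 884
Largest eigenvalue of A^T A = (trace + sqrt(disc))/2 = 29.8661
||T|| = sqrt(29.8661) = 5.4650

5.4650


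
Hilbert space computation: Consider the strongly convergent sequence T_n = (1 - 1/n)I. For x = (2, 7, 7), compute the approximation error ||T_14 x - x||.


T_14 x - x = (1 - 1/14)x - x = -x/14
||x|| = sqrt(102) = 10.0995
||T_14 x - x|| = ||x||/14 = 10.0995/14 = 0.7214

0.7214


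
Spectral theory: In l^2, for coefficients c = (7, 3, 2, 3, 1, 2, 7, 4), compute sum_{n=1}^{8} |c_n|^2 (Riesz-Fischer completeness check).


sum |c_n|^2 = 7^2 + 3^2 + 2^2 + 3^2 + 1^2 + 2^2 + 7^2 + 4^2
= 49 + 9 + 4 + 9 + 1 + 4 + 49 + 16
= 141

141


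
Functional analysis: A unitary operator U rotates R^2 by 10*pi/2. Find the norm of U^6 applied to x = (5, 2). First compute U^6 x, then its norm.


U is a rotation by theta = 10*pi/2
U^6 = rotation by 6*theta = 60*pi/2 = 0*pi/2 (mod 2*pi)
cos(0*pi/2) = 1.0000, sin(0*pi/2) = 0.0000
U^6 x = (1.0000 * 5 - 0.0000 * 2, 0.0000 * 5 + 1.0000 * 2)
= (5.0000, 2.0000)
||U^6 x|| = sqrt(5.0000^2 + 2.0000^2) = sqrt(29.0000) = 5.3852

5.3852


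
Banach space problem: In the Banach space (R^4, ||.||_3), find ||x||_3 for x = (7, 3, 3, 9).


The l^3 norm = (sum |x_i|^3)^(1/3)
Sum of 3th powers = 343 + 27 + 27 + 729 = 1126
||x||_3 = (1126)^(1/3) = 10.4035

10.4035


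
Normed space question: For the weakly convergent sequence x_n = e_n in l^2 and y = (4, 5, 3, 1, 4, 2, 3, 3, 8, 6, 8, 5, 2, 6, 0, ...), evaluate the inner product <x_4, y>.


x_4 = e_4 is the standard basis vector with 1 in position 4.
<x_4, y> = y_4 = 1
As n -> infinity, <x_n, y> -> 0, confirming weak convergence of (x_n) to 0.

1


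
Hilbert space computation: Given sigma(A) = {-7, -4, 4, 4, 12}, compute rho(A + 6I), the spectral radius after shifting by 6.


Spectrum of A + 6I = {-1, 2, 10, 10, 18}
Spectral radius = max |lambda| over the shifted spectrum
= max(1, 2, 10, 10, 18) = 18

18


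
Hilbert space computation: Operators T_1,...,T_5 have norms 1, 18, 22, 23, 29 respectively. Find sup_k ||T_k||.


By the Uniform Boundedness Principle, the supremum of norms is finite.
sup_k ||T_k|| = max(1, 18, 22, 23, 29) = 29

29


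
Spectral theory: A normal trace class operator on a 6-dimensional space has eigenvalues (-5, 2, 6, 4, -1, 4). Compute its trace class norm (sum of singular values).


For a normal operator, singular values equal |eigenvalues|.
Trace norm = sum |lambda_i| = 5 + 2 + 6 + 4 + 1 + 4
= 22

22


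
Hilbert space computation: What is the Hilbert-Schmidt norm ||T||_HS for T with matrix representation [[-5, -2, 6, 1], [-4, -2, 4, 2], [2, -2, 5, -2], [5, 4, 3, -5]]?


The Hilbert-Schmidt norm is sqrt(sum of squares of all entries).
Sum of squares = (-5)^2 + (-2)^2 + 6^2 + 1^2 + (-4)^2 + (-2)^2 + 4^2 + 2^2 + 2^2 + (-2)^2 + 5^2 + (-2)^2 + 5^2 + 4^2 + 3^2 + (-5)^2
= 25 + 4 + 36 + 1 + 16 + 4 + 16 + 4 + 4 + 4 + 25 + 4 + 25 + 16 + 9 + 25 = 218
||T||_HS = sqrt(218) = 14.7648

14.7648


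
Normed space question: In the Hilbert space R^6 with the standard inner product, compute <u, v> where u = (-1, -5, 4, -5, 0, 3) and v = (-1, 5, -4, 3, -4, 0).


Computing the standard inner product <u, v> = sum u_i * v_i
= -1*-1 + -5*5 + 4*-4 + -5*3 + 0*-4 + 3*0
= 1 + -25 + -16 + -15 + 0 + 0
= -55

-55


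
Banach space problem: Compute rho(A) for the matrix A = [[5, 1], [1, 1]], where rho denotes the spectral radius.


For a 2x2 matrix, eigenvalues satisfy lambda^2 - (trace)*lambda + det = 0
trace = 5 + 1 = 6
det = 5*1 - 1*1 = 4
discriminant = 6^2 - 4*(4) = 20
spectral radius = max |eigenvalue| = 5.2361

5.2361


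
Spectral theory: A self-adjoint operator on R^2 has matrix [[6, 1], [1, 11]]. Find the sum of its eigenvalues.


For a self-adjoint (symmetric) matrix, the eigenvalues are real.
The sum of eigenvalues equals the trace of the matrix.
trace = 6 + 11 = 17

17


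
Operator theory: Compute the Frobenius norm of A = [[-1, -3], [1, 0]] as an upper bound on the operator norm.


||A||_F^2 = sum a_ij^2
= (-1)^2 + (-3)^2 + 1^2 + 0^2
= 1 + 9 + 1 + 0 = 11
||A||_F = sqrt(11) = 3.3166

3.3166


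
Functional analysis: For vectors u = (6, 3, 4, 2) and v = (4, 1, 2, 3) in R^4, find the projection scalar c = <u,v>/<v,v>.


Computing <u,v> = 6*4 + 3*1 + 4*2 + 2*3 = 41
Computing <v,v> = 4^2 + 1^2 + 2^2 + 3^2 = 30
Projection coefficient = 41/30 = 1.3667

1.3667


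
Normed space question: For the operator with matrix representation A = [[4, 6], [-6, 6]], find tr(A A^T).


trace(A * A^T) = sum of squares of all entries
= 4^2 + 6^2 + (-6)^2 + 6^2
= 16 + 36 + 36 + 36
= 124

124


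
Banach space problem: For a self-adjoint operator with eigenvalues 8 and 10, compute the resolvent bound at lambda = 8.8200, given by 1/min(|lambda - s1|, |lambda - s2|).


dist(8.8200, {8, 10}) = min(|8.8200 - 8|, |8.8200 - 10|)
= min(0.8200, 1.1800) = 0.8200
Resolvent bound = 1/0.8200 = 1.2195

1.2195
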